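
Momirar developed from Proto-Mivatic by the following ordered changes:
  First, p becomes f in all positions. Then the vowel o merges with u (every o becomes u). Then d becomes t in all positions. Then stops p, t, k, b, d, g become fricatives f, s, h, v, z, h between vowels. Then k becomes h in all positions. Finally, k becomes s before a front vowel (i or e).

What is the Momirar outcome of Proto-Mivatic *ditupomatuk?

Momirar: *ditupomatuk > ditufomatuk > ditufumatuk > titufumatuk > tisufumasuk > tisufumasuh  (by unconditioned shift, vowel merger, unconditioned shift, intervocalic lenition, unconditioned shift)

tisufumasuh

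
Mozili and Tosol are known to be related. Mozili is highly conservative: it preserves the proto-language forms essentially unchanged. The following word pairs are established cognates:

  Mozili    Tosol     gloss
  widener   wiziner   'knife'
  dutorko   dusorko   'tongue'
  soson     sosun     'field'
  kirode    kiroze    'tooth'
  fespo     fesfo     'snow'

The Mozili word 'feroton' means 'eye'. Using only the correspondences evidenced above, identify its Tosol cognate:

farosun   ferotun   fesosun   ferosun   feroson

ferosun

dutorko ~ dusorko — Mozili t corresponds to Tosol s between vowels (before a back vowel).
soson ~ sosun — Mozili o corresponds to Tosol u after a consonant, before a nasal.
Applying these to Mozili 'feroton':
  feroton → feroson   (t→s between vowels (before a back vowel))
  feroson → ferosun   (o→u after a consonant, before a nasal)
So the Tosol cognate is 'ferosun'.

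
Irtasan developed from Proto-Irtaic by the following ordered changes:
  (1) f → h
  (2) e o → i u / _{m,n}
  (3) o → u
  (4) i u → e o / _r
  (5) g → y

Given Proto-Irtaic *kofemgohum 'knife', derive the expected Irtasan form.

kuhimyuhum

Irtasan: start from *kofemgohum.
  rule 1 (unconditioned shift): kofemgohum → kohemgohum
  rule 2 (pre-nasal raising): kohemgohum → kohimgohum
  rule 3 (vowel merger): kohimgohum → kuhimguhum
  rule 4: no change — kuhimguhum
  rule 5 (unconditioned shift): kuhimguhum → kuhimyuhum
  ⇒ Irtasan kuhimyuhum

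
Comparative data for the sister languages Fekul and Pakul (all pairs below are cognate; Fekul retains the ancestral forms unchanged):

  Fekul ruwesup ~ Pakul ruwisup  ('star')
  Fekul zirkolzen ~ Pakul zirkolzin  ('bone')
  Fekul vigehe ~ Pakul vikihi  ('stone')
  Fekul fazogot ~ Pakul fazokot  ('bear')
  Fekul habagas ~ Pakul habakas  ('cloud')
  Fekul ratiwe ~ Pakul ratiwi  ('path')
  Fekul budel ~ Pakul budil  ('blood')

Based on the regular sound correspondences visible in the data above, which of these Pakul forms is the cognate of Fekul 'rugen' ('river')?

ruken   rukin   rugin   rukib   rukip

rukin

vigehe ~ vikihi — Fekul g corresponds to Pakul k between vowels (before a front vowel).
zirkolzen ~ zirkolzin — Fekul e corresponds to Pakul i after a consonant, before a nasal.
Applying these to Fekul 'rugen':
  rugen → ruken   (g→k between vowels (before a front vowel))
  ruken → rukin   (e→i after a consonant, before a nasal)
So the Pakul cognate is 'rukin'.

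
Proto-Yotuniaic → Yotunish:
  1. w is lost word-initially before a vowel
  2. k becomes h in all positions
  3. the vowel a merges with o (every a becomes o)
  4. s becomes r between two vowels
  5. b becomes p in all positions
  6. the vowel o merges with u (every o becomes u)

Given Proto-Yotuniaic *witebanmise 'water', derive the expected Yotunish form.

itepunmire

Yotunish: *witebanmise > itebanmise > itebonmise > itebonmire > iteponmire > itepunmire  (by glide loss, vowel merger, rhotacism, unconditioned shift, vowel merger)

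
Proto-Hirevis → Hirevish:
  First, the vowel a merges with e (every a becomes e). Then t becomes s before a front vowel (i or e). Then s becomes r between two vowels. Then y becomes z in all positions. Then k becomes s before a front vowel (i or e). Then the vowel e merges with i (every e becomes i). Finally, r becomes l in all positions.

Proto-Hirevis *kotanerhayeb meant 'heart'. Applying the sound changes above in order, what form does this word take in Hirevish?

Hirevish: start from *kotanerhayeb.
  rule 1 (vowel merger): kotanerhayeb → kotenerheyeb
  rule 2 (palatalisation): kotenerheyeb → kosenerheyeb
  rule 3 (rhotacism): kosenerheyeb → korenerheyeb
  rule 4 (unconditioned shift): korenerheyeb → korenerhezeb
  rule 5: no change — korenerhezeb
  rule 6 (vowel merger): korenerhezeb → korinirhizib
  rule 7 (unconditioned shift): korinirhizib → kolinilhizib
  ⇒ Hirevish kolinilhizib

kolinilhizib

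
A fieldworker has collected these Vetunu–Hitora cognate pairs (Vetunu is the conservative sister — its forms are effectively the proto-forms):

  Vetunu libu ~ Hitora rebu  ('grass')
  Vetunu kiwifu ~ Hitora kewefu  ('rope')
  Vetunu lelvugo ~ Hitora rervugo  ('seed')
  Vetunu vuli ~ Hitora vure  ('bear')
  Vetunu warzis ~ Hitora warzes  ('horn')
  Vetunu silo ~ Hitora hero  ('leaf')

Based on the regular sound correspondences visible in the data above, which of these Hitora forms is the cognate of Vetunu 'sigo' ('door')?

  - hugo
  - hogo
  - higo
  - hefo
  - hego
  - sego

silo ~ hero — Vetunu s corresponds to Hitora h word-initially before a front vowel.
kiwifu ~ kewefu, warzis ~ warzes — Vetunu i corresponds to Hitora e after a consonant, before a consonant other than r, m, n, p, b, f, v.
Applying these to Vetunu 'sigo':
  sigo → higo   (s→h word-initially before a front vowel)
  higo → hego   (i→e after a consonant, before a consonant other than r, m, n, p, b, f, v)
So the Hitora cognate is 'hego'.

hego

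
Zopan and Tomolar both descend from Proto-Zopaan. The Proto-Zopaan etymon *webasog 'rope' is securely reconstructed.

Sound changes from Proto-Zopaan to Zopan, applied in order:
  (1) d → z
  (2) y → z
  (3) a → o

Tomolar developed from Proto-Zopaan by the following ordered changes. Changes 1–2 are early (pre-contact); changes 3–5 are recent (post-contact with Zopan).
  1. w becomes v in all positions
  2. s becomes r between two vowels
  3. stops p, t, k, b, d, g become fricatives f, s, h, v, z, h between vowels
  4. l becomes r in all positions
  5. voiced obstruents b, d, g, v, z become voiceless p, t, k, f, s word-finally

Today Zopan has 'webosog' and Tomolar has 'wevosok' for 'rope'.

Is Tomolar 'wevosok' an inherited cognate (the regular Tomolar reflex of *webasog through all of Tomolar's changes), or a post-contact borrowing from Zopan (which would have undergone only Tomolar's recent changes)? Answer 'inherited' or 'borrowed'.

If inherited, *webasog would pass through all of Tomolar's changes:
Tomolar: *webasog > vebasog > vebarog > vevarog > vevarok  (by unconditioned shift, rhotacism, intervocalic lenition, final devoicing)
If borrowed from Zopan 'webosog' after the early changes, it would undergo only the recent ones:
  rule 3 (intervocalic lenition): webosog → wevosog
  rule 4 (unconditioned shift): no change (wevosog)
  rule 5 (final devoicing): wevosog → wevosok
  ⇒ as a loan: wevosok
Tomolar 'wevosok' matches the loan outcome 'wevosok', not the inherited 'vevarok' — it skipped the early Tomolar changes, so it was borrowed from Zopan.

borrowed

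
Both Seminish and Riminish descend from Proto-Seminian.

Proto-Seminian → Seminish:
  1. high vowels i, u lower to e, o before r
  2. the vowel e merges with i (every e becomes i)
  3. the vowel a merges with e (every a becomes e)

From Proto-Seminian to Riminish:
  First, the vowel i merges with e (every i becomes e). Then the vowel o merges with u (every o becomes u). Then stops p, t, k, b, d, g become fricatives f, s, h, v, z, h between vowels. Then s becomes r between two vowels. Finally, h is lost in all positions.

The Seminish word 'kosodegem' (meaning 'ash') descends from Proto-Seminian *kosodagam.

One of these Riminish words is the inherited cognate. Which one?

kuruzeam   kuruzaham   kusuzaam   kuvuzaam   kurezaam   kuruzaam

kuruzaam

Riminish: start from *kosodagam.
  rule 1: no change — kosodagam
  rule 2 (vowel merger): kosodagam → kusudagam
  rule 3 (intervocalic lenition): kusudagam → kusuzaham
  rule 4 (rhotacism): kusuzaham → kuruzaham
  rule 5 (h-loss): kuruzaham → kuruzaam
  ⇒ Riminish kuruzaam
Only 'kuruzaam' matches the regular Riminish development of *kosodagam.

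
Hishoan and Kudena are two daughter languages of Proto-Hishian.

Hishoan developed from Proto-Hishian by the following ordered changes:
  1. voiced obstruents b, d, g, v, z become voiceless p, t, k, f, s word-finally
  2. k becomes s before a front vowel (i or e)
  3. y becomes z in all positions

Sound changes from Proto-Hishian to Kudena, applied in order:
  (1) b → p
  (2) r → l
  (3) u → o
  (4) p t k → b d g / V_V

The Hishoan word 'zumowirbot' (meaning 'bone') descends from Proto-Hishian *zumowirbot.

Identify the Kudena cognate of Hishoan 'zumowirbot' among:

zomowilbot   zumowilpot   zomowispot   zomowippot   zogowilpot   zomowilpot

Kudena: *zumowirbot
  zumowirbot → zumowirpot   [unconditioned shift]
  zumowirpot → zumowilpot   [unconditioned shift]
  zumowilpot → zomowilpot   [vowel merger]
  zomowilpot (rule 4 does not apply)
  giving Kudena zomowilpot.

zomowilpot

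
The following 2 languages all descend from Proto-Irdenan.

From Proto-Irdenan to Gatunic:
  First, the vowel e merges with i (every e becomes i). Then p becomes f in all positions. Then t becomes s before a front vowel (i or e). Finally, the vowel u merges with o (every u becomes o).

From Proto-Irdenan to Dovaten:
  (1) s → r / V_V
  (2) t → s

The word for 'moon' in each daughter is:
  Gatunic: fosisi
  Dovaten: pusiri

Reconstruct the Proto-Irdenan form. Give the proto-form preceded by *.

Position 5: Gatunic has s, Dovaten has r. Taking the neighbouring segments as reconstructed: Gatunic s could go back to *t or *s; Dovaten r could go back to *s or *r — the one source consistent with every daughter is *s.
Position 2: Gatunic has o, Dovaten has u. Dovaten preserves u here (none of its changes turn any other segment into u), so the proto-segment is *u.
Position 3: Gatunic has s, Dovaten has s. Taking the neighbouring segments as reconstructed: Gatunic s could go back to *t or *s; Dovaten s can only go back to *t — the one source consistent with every daughter is *t.
Continuing position by position gives *putisi; check it forward:
Gatunic: *putisi > futisi > fusisi > fosisi  (by unconditioned shift, palatalisation, vowel merger)
Dovaten: *putisi > putiri > pusiri  (by rhotacism, unconditioned shift)
No other proto-form is consistent with every reflex, so the reconstruction is *putisi.

*putisi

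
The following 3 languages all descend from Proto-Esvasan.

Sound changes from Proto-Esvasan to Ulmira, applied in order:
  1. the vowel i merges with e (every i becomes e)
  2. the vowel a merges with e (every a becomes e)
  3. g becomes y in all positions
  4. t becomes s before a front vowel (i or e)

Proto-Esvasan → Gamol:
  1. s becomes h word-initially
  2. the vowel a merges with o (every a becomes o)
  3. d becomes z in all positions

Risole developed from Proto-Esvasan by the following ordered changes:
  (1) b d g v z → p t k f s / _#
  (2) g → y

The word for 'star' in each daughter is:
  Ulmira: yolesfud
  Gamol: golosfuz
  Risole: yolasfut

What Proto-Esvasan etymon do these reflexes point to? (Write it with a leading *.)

Position 8: Ulmira has d, Gamol has z, Risole has t. Ulmira preserves d here (none of its changes turn any other segment into d), so the proto-segment is *d.
Position 4: Ulmira has e, Gamol has o, Risole has a. Risole preserves a here (none of its changes turn any other segment into a), so the proto-segment is *a.
This points to *golasfud. Verify forward in each daughter:
Ulmira: *golasfud > golesfud > yolesfud  (by vowel merger, unconditioned shift)
Gamol: start from *golasfud.
  rule 1: no change — golasfud
  rule 2 (vowel merger): golasfud → golosfud
  rule 3 (unconditioned shift): golosfud → golosfuz
  ⇒ Gamol golosfuz
Risole: *golasfud > golasfut > yolasfut  (by final devoicing, unconditioned shift)
No other proto-form is consistent with every reflex, so the reconstruction is *golasfud.

*golasfud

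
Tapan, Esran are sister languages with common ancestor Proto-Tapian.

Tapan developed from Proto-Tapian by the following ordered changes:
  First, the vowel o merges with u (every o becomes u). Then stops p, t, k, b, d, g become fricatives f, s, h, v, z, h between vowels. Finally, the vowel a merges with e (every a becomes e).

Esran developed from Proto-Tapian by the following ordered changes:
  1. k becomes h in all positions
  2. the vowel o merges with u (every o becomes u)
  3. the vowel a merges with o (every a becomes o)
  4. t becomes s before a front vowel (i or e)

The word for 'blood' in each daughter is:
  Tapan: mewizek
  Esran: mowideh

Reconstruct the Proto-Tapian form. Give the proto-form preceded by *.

*mawidek

Position 5: Tapan has z, Esran has d. Esran preserves d here (none of its changes turn any other segment into d), so the proto-segment is *d.
Position 2: Tapan has e, Esran has o. In Esran, o can only continue *a, so the proto-segment is *a.
Position 7: Tapan has k, Esran has h. Tapan preserves k here (none of its changes turn any other segment into k), so the proto-segment is *k.
This points to *mawidek. Verify forward in each daughter:
Tapan: *mawidek > mawizek > mewizek  (by intervocalic lenition, vowel merger)
Esran: start from *mawidek.
  rule 1 (unconditioned shift): mawidek → mawideh
  rule 2: no change — mawideh
  rule 3 (vowel merger): mawideh → mowideh
  rule 4: no change — mowideh
  ⇒ Esran mowideh
No other proto-form is consistent with every reflex, so the reconstruction is *mawidek.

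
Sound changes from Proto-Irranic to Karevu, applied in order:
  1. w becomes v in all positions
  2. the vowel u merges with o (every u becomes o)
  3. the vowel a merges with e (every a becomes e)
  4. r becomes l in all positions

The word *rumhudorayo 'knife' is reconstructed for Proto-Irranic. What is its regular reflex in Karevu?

Karevu: start from *rumhudorayo.
  rule 1: no change — rumhudorayo
  rule 2 (vowel merger): rumhudorayo → romhodorayo
  rule 3 (vowel merger): romhodorayo → romhodoreyo
  rule 4 (unconditioned shift): romhodoreyo → lomhodoleyo
  ⇒ Karevu lomhodoleyo

lomhodoleyo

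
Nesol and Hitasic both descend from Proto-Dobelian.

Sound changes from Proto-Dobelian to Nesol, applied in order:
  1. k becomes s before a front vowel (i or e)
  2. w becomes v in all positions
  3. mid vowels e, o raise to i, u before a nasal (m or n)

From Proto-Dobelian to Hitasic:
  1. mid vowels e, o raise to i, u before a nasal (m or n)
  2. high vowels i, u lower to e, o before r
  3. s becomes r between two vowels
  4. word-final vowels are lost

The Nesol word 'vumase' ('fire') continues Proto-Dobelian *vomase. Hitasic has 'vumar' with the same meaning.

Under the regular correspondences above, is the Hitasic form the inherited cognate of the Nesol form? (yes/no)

Derive the expected Hitasic reflex of *vomase:
Hitasic: *vomase
  vomase → vumase   [pre-nasal raising]
  vumase (rule 2 does not apply)
  vumase → vumare   [rhotacism]
  vumare → vumar   [apocope]
  giving Hitasic vumar.
Hitasic 'vumar' matches the regular reflex exactly, so the pair is cognate.

yes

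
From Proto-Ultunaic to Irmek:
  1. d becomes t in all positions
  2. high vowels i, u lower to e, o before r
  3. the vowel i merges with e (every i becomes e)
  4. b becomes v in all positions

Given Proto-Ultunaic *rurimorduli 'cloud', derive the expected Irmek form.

Irmek: start from *rurimorduli.
  rule 1 (unconditioned shift): rurimorduli → rurimortuli
  rule 2 (pre-rhotic lowering): rurimortuli → rorimortuli
  rule 3 (vowel merger): rorimortuli → roremortule
  rule 4: no change — roremortule
  ⇒ Irmek roremortule

roremortule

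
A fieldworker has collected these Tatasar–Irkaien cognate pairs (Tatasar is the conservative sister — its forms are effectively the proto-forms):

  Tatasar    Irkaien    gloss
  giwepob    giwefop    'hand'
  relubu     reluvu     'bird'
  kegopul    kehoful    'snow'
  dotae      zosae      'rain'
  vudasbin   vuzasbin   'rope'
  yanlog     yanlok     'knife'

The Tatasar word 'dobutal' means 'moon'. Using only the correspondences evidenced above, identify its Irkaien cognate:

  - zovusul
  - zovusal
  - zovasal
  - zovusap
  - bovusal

zovusal

dotae ~ zosae — Tatasar d corresponds to Irkaien z word-initially before a back vowel.
relubu ~ reluvu — Tatasar b corresponds to Irkaien v between vowels (before a back vowel).
dotae ~ zosae — Tatasar t corresponds to Irkaien s between vowels (before a back vowel).
Applying these to Tatasar 'dobutal':
  dobutal → zobutal   (d→z word-initially before a back vowel)
  zobutal → zovutal   (b→v between vowels (before a back vowel))
  zovutal → zovusal   (t→s between vowels (before a back vowel))
So the Irkaien cognate is 'zovusal'.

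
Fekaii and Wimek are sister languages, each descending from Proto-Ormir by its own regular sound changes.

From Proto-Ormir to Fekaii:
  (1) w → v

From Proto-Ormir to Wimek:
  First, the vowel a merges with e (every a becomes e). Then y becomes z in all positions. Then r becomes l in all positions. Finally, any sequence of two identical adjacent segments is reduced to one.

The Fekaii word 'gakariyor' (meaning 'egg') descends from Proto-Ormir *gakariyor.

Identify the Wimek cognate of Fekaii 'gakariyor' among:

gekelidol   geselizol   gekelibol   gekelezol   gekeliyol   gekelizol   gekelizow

Wimek: start from *gakariyor.
  rule 1 (vowel merger): gakariyor → gekeriyor
  rule 2 (unconditioned shift): gekeriyor → gekerizor
  rule 3 (unconditioned shift): gekerizor → gekelizol
  rule 4: no change — gekelizol
  ⇒ Wimek gekelizol
Among the options, 'gekelizol' alone shows every Wimek change applied in order.

gekelizol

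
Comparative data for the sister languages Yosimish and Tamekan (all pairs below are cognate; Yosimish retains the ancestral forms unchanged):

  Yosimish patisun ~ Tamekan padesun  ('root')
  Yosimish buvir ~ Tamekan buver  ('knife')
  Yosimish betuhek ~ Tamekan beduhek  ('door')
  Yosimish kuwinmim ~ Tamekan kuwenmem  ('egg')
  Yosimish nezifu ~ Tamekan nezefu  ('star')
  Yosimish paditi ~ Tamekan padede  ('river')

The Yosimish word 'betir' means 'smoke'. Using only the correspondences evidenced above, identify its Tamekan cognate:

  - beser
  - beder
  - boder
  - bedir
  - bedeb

beder

patisun ~ padesun, paditi ~ padede — Yosimish t corresponds to Tamekan d between vowels (before a front vowel).
buvir ~ buver — Yosimish i corresponds to Tamekan e after a consonant, before r.
Applying these to Yosimish 'betir':
  betir → bedir   (t→d between vowels (before a front vowel))
  bedir → beder   (i→e after a consonant, before r)
So the Tamekan cognate is 'beder'.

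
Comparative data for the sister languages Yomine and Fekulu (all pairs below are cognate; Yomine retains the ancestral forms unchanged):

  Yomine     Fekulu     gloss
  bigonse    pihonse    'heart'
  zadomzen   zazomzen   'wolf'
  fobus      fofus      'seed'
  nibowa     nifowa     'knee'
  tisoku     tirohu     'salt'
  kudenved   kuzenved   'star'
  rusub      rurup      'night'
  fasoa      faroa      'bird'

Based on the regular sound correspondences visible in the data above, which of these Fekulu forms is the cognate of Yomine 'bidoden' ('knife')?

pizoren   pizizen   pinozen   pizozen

bigonse ~ pihonse — Yomine b corresponds to Fekulu p word-initially before a front vowel.
zadomzen ~ zazomzen — Yomine d corresponds to Fekulu z between vowels (before a back vowel).
kudenved ~ kuzenved — Yomine d corresponds to Fekulu z between vowels (before a front vowel).
Applying these to Yomine 'bidoden':
  bidoden → pidoden   (b→p word-initially before a front vowel)
  pidoden → pizoden   (d→z between vowels (before a back vowel))
  pizoden → pizozen   (d→z between vowels (before a front vowel))
So the Fekulu cognate is 'pizozen'.

pizozen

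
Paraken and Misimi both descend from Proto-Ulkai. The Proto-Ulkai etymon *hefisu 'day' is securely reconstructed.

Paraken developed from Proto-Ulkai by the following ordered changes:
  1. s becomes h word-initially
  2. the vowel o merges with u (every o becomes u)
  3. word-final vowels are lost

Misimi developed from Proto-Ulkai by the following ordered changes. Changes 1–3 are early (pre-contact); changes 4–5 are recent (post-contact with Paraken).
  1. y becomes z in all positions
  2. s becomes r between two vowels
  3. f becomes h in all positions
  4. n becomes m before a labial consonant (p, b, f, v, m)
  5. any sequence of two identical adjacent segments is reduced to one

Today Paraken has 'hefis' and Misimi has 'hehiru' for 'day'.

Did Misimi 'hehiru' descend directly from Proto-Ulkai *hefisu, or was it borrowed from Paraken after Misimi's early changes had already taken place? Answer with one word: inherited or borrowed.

If inherited, *hefisu would pass through all of Misimi's changes:
Misimi: *hefisu > hefiru > hehiru  (by rhotacism, unconditioned shift)
If borrowed from Paraken 'hefis' after the early changes, it would undergo only the recent ones:
  rule 4 (nasal place assimilation): no change (hefis)
  rule 5 (degemination): no change (hefis)
  ⇒ as a loan: hefis
Misimi 'hehiru' matches the inherited outcome exactly, so it is an inherited cognate, not a loan.

inherited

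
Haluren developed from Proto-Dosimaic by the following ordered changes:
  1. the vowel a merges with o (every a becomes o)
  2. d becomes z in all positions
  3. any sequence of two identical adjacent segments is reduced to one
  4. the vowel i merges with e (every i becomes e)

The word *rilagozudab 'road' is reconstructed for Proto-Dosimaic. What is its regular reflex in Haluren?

relogozuzob

Haluren: *rilagozudab > rilogozudob > rilogozuzob > relogozuzob  (by vowel merger, unconditioned shift, vowel merger)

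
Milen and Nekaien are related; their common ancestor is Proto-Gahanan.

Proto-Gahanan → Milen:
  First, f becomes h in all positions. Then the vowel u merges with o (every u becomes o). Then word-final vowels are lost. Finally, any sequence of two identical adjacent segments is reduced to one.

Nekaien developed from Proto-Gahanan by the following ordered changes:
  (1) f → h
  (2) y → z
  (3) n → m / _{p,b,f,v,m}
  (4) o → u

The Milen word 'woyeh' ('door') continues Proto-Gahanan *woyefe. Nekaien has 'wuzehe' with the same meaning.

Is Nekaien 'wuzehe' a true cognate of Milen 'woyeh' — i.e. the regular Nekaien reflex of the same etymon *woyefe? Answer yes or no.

Derive the expected Nekaien reflex of *woyefe:
Nekaien: *woyefe > woyehe > wozehe > wuzehe  (by unconditioned shift, unconditioned shift, vowel merger)
Nekaien 'wuzehe' matches the regular reflex exactly, so the pair is cognate.

yes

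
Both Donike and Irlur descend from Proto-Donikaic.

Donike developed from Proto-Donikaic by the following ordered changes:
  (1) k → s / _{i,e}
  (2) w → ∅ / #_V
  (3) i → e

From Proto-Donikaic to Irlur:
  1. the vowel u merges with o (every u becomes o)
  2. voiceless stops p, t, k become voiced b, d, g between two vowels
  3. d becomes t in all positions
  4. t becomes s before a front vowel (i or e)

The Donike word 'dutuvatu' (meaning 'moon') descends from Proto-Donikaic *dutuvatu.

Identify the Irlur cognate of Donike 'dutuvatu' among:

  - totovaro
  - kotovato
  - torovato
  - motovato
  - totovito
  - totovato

Irlur: *dutuvatu > dotovato > dodovado > totovato  (by vowel merger, intervocalic voicing, unconditioned shift)
Among the options, 'totovato' alone shows every Irlur change applied in order.

totovato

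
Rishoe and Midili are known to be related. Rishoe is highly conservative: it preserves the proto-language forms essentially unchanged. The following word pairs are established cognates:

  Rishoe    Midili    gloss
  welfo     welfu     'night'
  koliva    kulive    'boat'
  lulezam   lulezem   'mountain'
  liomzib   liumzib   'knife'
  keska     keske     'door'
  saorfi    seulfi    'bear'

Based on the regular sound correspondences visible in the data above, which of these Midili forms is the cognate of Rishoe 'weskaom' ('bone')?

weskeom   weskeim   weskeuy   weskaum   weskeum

weskeum

saorfi ~ seulfi — Rishoe a corresponds to Midili e after a consonant, before a back vowel.
liomzib ~ liumzib — Rishoe o corresponds to Midili u after a vowel, before a nasal.
Applying these to Rishoe 'weskaom':
  weskaom → weskeom   (a→e after a consonant, before a back vowel)
  weskeom → weskeum   (o→u after a vowel, before a nasal)
So the Midili cognate is 'weskeum'.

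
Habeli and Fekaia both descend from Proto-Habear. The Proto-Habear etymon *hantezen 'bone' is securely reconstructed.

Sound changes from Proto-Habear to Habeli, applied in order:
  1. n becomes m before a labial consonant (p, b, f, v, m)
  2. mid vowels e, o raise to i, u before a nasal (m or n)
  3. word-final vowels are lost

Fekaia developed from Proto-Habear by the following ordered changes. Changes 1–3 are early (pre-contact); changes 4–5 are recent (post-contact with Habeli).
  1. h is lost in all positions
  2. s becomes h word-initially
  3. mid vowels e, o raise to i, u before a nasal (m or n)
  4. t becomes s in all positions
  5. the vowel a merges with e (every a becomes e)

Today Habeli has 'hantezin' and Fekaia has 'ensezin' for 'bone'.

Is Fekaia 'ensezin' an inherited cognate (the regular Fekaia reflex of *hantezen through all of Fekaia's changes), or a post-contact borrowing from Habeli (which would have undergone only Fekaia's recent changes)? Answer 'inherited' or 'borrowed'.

inherited

If inherited, *hantezen would pass through all of Fekaia's changes:
Fekaia: *hantezen
  hantezen → antezen   [h-loss]
  antezen (rule 2 does not apply)
  antezen → antezin   [pre-nasal raising]
  antezin → ansezin   [unconditioned shift]
  ansezin → ensezin   [vowel merger]
  giving Fekaia ensezin.
If borrowed from Habeli 'hantezin' after the early changes, it would undergo only the recent ones:
  rule 4 (unconditioned shift): hantezin → hansezin
  rule 5 (vowel merger): hansezin → hensezin
  ⇒ as a loan: hensezin
Fekaia 'ensezin' matches the inherited outcome exactly, so it is an inherited cognate, not a loan.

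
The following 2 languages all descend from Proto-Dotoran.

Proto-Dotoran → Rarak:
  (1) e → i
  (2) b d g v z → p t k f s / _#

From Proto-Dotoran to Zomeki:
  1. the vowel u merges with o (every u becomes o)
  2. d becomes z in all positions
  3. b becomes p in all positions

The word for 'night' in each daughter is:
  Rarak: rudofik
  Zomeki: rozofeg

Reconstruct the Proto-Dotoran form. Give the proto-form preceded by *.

Position 2: Rarak has u, Zomeki has o. Rarak preserves u here (none of its changes turn any other segment into u), so the proto-segment is *u.
Position 7: Rarak has k, Zomeki has g. Zomeki preserves g here (none of its changes turn any other segment into g), so the proto-segment is *g.
This points to *rudofeg. Verify forward in each daughter:
Rarak: *rudofeg > rudofig > rudofik  (by vowel merger, final devoicing)
Zomeki: start from *rudofeg.
  rule 1 (vowel merger): rudofeg → rodofeg
  rule 2 (unconditioned shift): rodofeg → rozofeg
  rule 3: no change — rozofeg
  ⇒ Zomeki rozofeg
No other proto-form is consistent with every reflex, so the reconstruction is *rudofeg.

*rudofeg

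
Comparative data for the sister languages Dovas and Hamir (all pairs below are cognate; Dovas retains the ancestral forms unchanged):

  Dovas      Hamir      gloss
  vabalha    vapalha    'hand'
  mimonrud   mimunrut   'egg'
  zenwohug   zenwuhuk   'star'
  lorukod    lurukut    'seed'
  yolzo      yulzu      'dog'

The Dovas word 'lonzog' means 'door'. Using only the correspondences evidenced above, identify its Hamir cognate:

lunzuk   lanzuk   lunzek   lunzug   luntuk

lunzuk

mimonrud ~ mimunrut — Dovas o corresponds to Hamir u after a consonant, before a nasal.
zenwohug ~ zenwuhuk, lorukod ~ lurukut — Dovas o corresponds to Hamir u after a consonant, before a consonant other than r, m, n, p, b, f, v.
zenwohug ~ zenwuhuk — Dovas g corresponds to Hamir k word-finally.
Applying these to Dovas 'lonzog':
  lonzog → lunzog   (o→u after a consonant, before a nasal)
  lunzog → lunzug   (o→u after a consonant, before a consonant other than r, m, n, p, b, f, v)
  lunzug → lunzuk   (g→k word-finally)
So the Hamir cognate is 'lunzuk'.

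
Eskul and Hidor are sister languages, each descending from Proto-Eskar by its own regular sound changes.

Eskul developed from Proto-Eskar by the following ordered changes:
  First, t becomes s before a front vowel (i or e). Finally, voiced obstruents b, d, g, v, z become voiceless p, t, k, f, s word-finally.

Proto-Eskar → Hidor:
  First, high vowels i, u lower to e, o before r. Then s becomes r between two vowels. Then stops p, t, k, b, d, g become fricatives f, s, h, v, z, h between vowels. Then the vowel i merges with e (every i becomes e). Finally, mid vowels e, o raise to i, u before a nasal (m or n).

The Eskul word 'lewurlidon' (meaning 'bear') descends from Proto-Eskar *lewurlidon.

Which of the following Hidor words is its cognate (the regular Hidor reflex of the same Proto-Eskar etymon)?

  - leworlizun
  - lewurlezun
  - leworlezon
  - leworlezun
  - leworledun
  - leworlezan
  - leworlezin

leworlezun

Hidor: start from *lewurlidon.
  rule 1 (pre-rhotic lowering): lewurlidon → leworlidon
  rule 2: no change — leworlidon
  rule 3 (intervocalic lenition): leworlidon → leworlizon
  rule 4 (vowel merger): leworlizon → leworlezon
  rule 5 (pre-nasal raising): leworlezon → leworlezun
  ⇒ Hidor leworlezun
Among the options, 'leworlezun' alone shows every Hidor change applied in order.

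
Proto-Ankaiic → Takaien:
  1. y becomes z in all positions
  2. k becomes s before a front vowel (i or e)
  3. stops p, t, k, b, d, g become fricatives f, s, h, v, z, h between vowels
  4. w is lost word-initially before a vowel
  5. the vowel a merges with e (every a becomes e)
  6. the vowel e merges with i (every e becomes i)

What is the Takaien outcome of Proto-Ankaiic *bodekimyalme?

Takaien: *bodekimyalme > bodekimzalme > bodesimzalme > bozesimzalme > bozesimzelme > bozisimzilmi  (by unconditioned shift, palatalisation, intervocalic lenition, vowel merger, vowel merger)

bozisimzilmi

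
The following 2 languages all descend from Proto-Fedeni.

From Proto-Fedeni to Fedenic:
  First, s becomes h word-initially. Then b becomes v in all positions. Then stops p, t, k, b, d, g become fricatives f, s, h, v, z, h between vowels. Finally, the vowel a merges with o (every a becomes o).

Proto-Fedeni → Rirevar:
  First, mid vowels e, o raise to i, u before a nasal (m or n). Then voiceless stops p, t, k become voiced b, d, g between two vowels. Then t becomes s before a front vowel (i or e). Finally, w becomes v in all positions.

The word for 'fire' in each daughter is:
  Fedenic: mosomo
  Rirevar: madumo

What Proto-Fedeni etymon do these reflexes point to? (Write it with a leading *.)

Position 4: Fedenic has o, Rirevar has u. Taking the neighbouring segments as reconstructed: Fedenic o could go back to *a or *o; Rirevar u could go back to *o or *u — the one source consistent with every daughter is *o.
Position 2: Fedenic has o, Rirevar has a. Rirevar preserves a here (none of its changes turn any other segment into a), so the proto-segment is *a.
This points to *matomo. Verify forward in each daughter:
Fedenic: *matomo
  matomo (rule 1 does not apply)
  matomo (rule 2 does not apply)
  matomo → masomo   [intervocalic lenition]
  masomo → mosomo   [vowel merger]
  giving Fedenic mosomo.
Rirevar: *matomo
  matomo → matumo   [pre-nasal raising]
  matumo → madumo   [intervocalic voicing]
  madumo (rule 3 does not apply)
  madumo (rule 4 does not apply)
  giving Rirevar madumo.
Only *matomo yields all of Fedenic mosomo, Rirevar madumo.

*matomo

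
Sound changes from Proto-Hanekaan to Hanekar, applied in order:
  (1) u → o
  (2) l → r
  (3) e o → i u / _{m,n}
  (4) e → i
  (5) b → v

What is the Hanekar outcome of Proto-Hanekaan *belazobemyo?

Hanekar: *belazobemyo > berazobemyo > berazobimyo > birazobimyo > virazovimyo  (by unconditioned shift, pre-nasal raising, vowel merger, unconditioned shift)

virazovimyo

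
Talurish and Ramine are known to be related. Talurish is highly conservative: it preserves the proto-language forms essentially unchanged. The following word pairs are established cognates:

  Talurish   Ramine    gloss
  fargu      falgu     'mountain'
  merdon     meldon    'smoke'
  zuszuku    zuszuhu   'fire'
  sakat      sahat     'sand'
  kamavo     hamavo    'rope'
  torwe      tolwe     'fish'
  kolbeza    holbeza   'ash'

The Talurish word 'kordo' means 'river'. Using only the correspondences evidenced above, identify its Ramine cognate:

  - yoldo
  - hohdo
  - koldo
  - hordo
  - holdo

holdo

kolbeza ~ holbeza — Talurish k corresponds to Ramine h word-initially before a back vowel.
fargu ~ falgu, merdon ~ meldon — Talurish r corresponds to Ramine l after a vowel, before a consonant other than r, m, n, p, b, f, v.
Applying these to Talurish 'kordo':
  kordo → hordo   (k→h word-initially before a back vowel)
  hordo → holdo   (r→l after a vowel, before a consonant other than r, m, n, p, b, f, v)
So the Ramine cognate is 'holdo'.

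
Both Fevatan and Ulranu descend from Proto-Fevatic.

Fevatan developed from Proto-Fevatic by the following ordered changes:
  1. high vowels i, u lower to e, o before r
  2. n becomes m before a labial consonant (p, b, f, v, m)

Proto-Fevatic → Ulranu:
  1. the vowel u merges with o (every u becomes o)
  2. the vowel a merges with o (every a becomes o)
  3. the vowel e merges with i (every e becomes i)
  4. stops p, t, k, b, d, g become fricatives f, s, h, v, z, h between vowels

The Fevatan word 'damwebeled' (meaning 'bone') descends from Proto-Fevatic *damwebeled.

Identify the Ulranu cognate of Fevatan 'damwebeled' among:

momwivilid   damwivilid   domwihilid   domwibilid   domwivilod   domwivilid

Ulranu: *damwebeled > domwebeled > domwibilid > domwivilid  (by vowel merger, vowel merger, intervocalic lenition)
The other candidates each miss or misapply at least one Ulranu change.

domwivilid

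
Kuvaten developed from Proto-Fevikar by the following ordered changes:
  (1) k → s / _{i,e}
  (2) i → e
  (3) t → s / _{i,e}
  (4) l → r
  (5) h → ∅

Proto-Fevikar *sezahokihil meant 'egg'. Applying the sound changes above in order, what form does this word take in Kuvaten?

Kuvaten: *sezahokihil > sezahosihil > sezahosehel > sezahoseher > sezaoseer  (by palatalisation, vowel merger, unconditioned shift, h-loss)

sezaoseer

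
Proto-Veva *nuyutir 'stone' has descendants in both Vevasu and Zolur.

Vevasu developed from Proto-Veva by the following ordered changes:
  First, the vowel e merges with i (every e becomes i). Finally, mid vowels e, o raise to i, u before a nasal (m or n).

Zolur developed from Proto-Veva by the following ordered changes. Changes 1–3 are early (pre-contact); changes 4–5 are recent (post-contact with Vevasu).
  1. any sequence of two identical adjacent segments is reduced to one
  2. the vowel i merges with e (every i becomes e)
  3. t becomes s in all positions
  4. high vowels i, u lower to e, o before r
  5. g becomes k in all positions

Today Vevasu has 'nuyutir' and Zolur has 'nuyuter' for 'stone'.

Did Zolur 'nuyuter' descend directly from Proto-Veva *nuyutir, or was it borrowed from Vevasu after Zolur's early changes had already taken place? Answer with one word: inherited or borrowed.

borrowed

If inherited, *nuyutir would pass through all of Zolur's changes:
Zolur: *nuyutir > nuyuter > nuyuser  (by vowel merger, unconditioned shift)
If borrowed from Vevasu 'nuyutir' after the early changes, it would undergo only the recent ones:
  rule 4 (pre-rhotic lowering): nuyutir → nuyuter
  rule 5 (unconditioned shift): no change (nuyuter)
  ⇒ as a loan: nuyuter
Zolur 'nuyuter' matches the loan outcome 'nuyuter', not the inherited 'nuyuser' — it skipped the early Zolur changes, so it was borrowed from Vevasu.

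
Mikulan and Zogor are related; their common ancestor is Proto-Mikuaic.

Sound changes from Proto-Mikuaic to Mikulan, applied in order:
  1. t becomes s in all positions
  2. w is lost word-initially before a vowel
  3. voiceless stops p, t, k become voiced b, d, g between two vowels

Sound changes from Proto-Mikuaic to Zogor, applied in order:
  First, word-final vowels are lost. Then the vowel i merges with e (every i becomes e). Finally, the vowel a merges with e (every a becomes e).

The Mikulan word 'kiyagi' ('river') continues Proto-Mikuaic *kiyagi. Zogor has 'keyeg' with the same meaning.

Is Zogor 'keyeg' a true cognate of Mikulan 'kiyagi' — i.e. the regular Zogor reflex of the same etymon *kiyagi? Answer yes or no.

yes

Derive the expected Zogor reflex of *kiyagi:
Zogor: start from *kiyagi.
  rule 1 (apocope): kiyagi → kiyag
  rule 2 (vowel merger): kiyag → keyag
  rule 3 (vowel merger): keyag → keyeg
  ⇒ Zogor keyeg
Zogor 'keyeg' matches the regular reflex exactly, so the pair is cognate.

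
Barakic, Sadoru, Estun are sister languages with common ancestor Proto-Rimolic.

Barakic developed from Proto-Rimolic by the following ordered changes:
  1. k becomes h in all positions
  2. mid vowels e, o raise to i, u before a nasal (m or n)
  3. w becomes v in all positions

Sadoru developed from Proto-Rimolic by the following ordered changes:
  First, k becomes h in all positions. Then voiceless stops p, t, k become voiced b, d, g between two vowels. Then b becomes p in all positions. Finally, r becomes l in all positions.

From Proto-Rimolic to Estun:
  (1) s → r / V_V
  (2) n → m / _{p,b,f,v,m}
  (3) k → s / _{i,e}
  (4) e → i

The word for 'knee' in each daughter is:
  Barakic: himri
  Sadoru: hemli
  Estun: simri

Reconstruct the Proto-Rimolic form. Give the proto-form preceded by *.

Position 1: Barakic has h, Sadoru has h, Estun has s. Taking the neighbouring segments as reconstructed: Barakic h could go back to *k or *h; Sadoru h could go back to *k or *h; Estun s could go back to *k or *s — the one source consistent with every daughter is *k.
Position 4: Barakic has r, Sadoru has l, Estun has r. Barakic preserves r here (none of its changes turn any other segment into r), so the proto-segment is *r.
Position 2: Barakic has i, Sadoru has e, Estun has i. Sadoru preserves e here (none of its changes turn any other segment into e), so the proto-segment is *e.
Verify the candidate proto-form against each daughter:
Barakic: *kemri > hemri > himri  (by unconditioned shift, pre-nasal raising)
Sadoru: *kemri > hemri > hemli  (by unconditioned shift, unconditioned shift)
Estun: *kemri
  kemri (rule 1 does not apply)
  kemri (rule 2 does not apply)
  kemri → semri   [palatalisation]
  semri → simri   [vowel merger]
  giving Estun simri.
No other proto-form is consistent with every reflex, so the reconstruction is *kemri.

*kemri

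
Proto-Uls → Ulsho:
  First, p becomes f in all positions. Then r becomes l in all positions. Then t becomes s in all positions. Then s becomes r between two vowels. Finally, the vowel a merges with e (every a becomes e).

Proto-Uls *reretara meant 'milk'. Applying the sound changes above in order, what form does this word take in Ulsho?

lelerele

Ulsho: *reretara > leletala > lelesala > lelerala > lelerele  (by unconditioned shift, unconditioned shift, rhotacism, vowel merger)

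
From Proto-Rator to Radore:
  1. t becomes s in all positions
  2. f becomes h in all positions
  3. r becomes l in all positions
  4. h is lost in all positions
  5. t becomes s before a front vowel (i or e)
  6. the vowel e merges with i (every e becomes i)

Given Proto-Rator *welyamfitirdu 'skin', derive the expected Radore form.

wilyamisildu

Radore: *welyamfitirdu
  welyamfitirdu → welyamfisirdu   [unconditioned shift]
  welyamfisirdu → welyamhisirdu   [unconditioned shift]
  welyamhisirdu → welyamhisildu   [unconditioned shift]
  welyamhisildu → welyamisildu   [h-loss]
  welyamisildu (rule 5 does not apply)
  welyamisildu → wilyamisildu   [vowel merger]
  giving Radore wilyamisildu.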